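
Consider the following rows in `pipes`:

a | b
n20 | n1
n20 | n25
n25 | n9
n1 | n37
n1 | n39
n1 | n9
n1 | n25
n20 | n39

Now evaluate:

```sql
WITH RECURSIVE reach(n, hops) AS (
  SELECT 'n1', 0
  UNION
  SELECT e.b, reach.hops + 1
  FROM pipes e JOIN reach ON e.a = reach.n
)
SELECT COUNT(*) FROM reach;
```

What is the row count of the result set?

6

Base: (n1, hops=0).
Iteration 1: edges from {n1} -> (n25, hops=1), (n37, hops=1), (n39, hops=1), (n9, hops=1).
Iteration 2: edges from {n25,n37,n39,n9} -> (n9, hops=2).
Iteration 3: no outgoing edges from {n9}; recursion stops.
Total rows emitted: 6.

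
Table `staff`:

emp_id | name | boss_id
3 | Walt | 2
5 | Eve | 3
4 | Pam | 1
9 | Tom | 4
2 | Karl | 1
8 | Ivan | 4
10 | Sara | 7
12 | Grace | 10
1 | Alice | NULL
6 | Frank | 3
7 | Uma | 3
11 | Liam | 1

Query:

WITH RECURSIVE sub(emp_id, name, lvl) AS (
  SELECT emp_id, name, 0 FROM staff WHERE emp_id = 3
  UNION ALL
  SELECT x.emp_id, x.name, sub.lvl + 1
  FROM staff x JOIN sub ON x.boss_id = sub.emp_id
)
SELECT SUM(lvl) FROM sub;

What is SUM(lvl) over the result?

8

Base: emp_id=3 (Walt) at lvl 0.
Iteration 1: rows with boss_id in {3} -> Eve (id 5, lvl 1), Frank (id 6, lvl 1), Uma (id 7, lvl 1).
Iteration 2: rows with boss_id in {5,6,7} -> Sara (id 10, lvl 2).
Iteration 3: rows with boss_id in {10} -> Grace (id 12, lvl 3).
Iteration 4: no rows with boss_id in {12}; recursion stops.
SUM(lvl) = 0 + 1 + 1 + 1 + 2 + 3 = 8.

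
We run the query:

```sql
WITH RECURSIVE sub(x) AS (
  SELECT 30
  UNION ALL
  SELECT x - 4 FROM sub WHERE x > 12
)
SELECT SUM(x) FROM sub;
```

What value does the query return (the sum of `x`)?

Base: x=30.
Iteration 1: 30 > 12 holds -> x = 30 - 4 = 26.
Iteration 2: 26 > 12 holds -> x = 26 - 4 = 22.
Iteration 3: 22 > 12 holds -> x = 22 - 4 = 18.
Iteration 4: 18 > 12 holds -> x = 18 - 4 = 14.
Iteration 5: 14 > 12 holds -> x = 14 - 4 = 10.
Iteration 6: 10 > 12 fails; recursion stops.
SUM(x) = 30 + 26 + 22 + 18 + 14 + 10 = 120.

120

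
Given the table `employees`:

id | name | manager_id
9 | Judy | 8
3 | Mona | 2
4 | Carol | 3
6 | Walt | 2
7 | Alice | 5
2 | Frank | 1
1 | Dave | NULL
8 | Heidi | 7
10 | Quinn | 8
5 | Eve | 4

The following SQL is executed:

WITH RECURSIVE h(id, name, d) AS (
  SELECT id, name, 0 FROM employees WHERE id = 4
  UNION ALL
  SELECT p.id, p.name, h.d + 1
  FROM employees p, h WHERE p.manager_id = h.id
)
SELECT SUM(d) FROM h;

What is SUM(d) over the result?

Base: id=4 (Carol) at d 0.
Iteration 1: rows with manager_id in {4} -> Eve (id 5, d 1).
Iteration 2: rows with manager_id in {5} -> Alice (id 7, d 2).
Iteration 3: rows with manager_id in {7} -> Heidi (id 8, d 3).
Iteration 4: rows with manager_id in {8} -> Judy (id 9, d 4), Quinn (id 10, d 4).
Iteration 5: no rows with manager_id in {9,10}; recursion stops.
SUM(d) = 0 + 1 + 2 + 3 + 4 + 4 = 14.

14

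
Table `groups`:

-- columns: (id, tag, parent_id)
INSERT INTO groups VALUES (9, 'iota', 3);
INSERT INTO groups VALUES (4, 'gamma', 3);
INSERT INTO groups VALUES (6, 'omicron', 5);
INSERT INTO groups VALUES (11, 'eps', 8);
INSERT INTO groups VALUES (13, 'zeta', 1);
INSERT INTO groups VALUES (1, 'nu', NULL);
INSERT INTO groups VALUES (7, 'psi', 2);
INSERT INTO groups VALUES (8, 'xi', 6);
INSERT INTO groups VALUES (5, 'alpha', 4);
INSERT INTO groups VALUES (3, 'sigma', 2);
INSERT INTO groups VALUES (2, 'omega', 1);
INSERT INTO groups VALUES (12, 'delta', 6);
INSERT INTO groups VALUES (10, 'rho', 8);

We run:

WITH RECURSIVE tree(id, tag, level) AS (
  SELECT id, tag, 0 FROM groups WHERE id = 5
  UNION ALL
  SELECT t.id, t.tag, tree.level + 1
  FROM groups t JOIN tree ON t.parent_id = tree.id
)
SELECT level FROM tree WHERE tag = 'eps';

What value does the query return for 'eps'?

3

Base: id=5 (alpha) at level 0.
Iteration 1: rows with parent_id in {5} -> omicron (id 6, level 1).
Iteration 2: rows with parent_id in {6} -> xi (id 8, level 2), delta (id 12, level 2).
Iteration 3: rows with parent_id in {8,12} -> rho (id 10, level 3), eps (id 11, level 3).
Iteration 4: no rows with parent_id in {10,11}; recursion stops.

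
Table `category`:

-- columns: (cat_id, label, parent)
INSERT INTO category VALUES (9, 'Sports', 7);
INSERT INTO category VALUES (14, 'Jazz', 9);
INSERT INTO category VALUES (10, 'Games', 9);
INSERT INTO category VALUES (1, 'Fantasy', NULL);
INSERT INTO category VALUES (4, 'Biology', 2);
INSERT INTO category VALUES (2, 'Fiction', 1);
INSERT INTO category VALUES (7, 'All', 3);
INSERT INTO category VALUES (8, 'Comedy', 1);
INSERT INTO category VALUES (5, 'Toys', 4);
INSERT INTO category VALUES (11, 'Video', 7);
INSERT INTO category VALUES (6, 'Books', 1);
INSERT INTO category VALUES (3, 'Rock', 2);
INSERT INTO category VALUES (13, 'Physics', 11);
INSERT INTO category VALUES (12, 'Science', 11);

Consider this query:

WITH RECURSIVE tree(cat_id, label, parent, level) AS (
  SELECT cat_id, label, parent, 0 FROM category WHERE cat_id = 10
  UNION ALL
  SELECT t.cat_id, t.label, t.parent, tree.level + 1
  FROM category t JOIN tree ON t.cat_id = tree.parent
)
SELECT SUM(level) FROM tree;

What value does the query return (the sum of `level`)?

Base: cat_id=10 (Games), parent=9, level 0.
Iteration 1: join on cat_id=9 -> Sports (id 9, parent=7, level 1).
Iteration 2: join on cat_id=7 -> All (id 7, parent=3, level 2).
Iteration 3: join on cat_id=3 -> Rock (id 3, parent=2, level 3).
Iteration 4: join on cat_id=2 -> Fiction (id 2, parent=1, level 4).
Iteration 5: join on cat_id=1 -> Fantasy (id 1, parent=NULL, level 5).
Iteration 6: parent is NULL; no match; recursion stops.
SUM(level) = 0 + 1 + 2 + 3 + 4 + 5 = 15.

15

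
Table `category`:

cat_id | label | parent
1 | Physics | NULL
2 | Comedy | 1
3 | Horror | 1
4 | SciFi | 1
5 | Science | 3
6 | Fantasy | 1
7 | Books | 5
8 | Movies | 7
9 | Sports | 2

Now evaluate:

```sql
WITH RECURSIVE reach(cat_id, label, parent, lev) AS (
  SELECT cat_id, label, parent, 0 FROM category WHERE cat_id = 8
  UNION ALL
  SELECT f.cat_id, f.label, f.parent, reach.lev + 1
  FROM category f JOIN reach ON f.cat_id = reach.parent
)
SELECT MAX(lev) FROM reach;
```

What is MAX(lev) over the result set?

Base: cat_id=8 (Movies), parent=7, lev 0.
Iteration 1: join on cat_id=7 -> Books (id 7, parent=5, lev 1).
Iteration 2: join on cat_id=5 -> Science (id 5, parent=3, lev 2).
Iteration 3: join on cat_id=3 -> Horror (id 3, parent=1, lev 3).
Iteration 4: join on cat_id=1 -> Physics (id 1, parent=NULL, lev 4).
Iteration 5: parent is NULL; no match; recursion stops.
lev values: 0, 1, 2, 3, 4; the maximum is 4.

4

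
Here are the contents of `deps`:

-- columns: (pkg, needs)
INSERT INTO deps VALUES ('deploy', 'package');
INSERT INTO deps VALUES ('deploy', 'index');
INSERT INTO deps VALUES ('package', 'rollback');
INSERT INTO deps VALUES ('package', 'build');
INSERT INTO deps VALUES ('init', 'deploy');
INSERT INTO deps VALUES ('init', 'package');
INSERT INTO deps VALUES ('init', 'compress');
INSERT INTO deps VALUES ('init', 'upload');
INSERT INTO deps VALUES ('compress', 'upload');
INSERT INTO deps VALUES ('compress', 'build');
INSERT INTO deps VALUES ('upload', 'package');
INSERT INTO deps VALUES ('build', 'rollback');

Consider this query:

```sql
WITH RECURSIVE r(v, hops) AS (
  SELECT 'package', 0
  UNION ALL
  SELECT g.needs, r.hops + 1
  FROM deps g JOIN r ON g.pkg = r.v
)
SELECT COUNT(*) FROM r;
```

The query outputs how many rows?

Base: (package, hops=0).
Iteration 1: edges from {package} -> (build, hops=1), (rollback, hops=1).
Iteration 2: edges from {build,rollback} -> (rollback, hops=2).
Iteration 3: no outgoing edges from {rollback}; recursion stops.
Total rows emitted: 4.

4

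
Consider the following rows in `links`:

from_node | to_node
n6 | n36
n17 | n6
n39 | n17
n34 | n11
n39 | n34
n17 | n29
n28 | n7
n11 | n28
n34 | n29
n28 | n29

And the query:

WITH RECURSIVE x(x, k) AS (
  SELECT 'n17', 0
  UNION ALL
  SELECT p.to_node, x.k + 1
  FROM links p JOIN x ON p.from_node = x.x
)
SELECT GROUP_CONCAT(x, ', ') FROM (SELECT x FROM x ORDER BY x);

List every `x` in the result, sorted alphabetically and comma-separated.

Base: (n17, k=0).
Iteration 1: edges from {n17} -> (n29, k=1), (n6, k=1).
Iteration 2: edges from {n29,n6} -> (n36, k=2).
Iteration 3: no outgoing edges from {n36}; recursion stops.

n17, n29, n36, n6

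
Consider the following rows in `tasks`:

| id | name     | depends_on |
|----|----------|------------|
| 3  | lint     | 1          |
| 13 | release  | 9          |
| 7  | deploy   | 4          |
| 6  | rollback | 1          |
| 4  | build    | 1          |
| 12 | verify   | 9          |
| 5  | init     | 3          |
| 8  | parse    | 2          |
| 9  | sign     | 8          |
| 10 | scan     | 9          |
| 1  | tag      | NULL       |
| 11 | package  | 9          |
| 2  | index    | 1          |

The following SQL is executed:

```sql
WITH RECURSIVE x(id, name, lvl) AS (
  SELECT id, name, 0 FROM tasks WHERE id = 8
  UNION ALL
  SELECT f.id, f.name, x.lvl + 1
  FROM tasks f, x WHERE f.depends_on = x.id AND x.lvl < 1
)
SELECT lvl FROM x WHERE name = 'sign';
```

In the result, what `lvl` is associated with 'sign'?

Base: id=8 (parse) at lvl 0.
Iteration 1: rows with depends_on in {8} -> sign (id 9, lvl 1).
Iteration 2: lvl < 1 fails for all current rows; recursion stops.

1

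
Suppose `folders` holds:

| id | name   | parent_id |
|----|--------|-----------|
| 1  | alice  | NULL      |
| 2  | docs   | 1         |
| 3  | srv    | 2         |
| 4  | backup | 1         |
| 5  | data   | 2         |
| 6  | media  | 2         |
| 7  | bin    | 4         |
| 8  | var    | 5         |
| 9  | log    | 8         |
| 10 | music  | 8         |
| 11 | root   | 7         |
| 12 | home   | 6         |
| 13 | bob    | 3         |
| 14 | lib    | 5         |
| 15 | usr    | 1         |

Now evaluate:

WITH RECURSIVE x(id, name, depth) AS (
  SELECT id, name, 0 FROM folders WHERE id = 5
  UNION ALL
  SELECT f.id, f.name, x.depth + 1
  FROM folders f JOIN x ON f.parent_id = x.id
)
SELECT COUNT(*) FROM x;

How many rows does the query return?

Base: id=5 (data) at depth 0.
Iteration 1: rows with parent_id in {5} -> var (id 8, depth 1), lib (id 14, depth 1).
Iteration 2: rows with parent_id in {8,14} -> log (id 9, depth 2), music (id 10, depth 2).
Iteration 3: no rows with parent_id in {9,10}; recursion stops.
Total rows emitted: 5.

5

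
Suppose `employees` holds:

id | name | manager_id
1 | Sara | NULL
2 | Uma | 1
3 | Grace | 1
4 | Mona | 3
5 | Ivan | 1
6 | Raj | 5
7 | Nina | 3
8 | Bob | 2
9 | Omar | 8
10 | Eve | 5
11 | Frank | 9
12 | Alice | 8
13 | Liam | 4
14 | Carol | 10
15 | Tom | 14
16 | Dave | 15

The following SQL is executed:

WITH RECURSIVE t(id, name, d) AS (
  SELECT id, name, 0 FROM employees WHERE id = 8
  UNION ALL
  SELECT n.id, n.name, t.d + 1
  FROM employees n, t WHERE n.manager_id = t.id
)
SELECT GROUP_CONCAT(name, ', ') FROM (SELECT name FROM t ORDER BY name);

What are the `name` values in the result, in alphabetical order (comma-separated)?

Base: id=8 (Bob) at d 0.
Iteration 1: rows with manager_id in {8} -> Omar (id 9, d 1), Alice (id 12, d 1).
Iteration 2: rows with manager_id in {9,12} -> Frank (id 11, d 2).
Iteration 3: no rows with manager_id in {11}; recursion stops.

Alice, Bob, Frank, Omar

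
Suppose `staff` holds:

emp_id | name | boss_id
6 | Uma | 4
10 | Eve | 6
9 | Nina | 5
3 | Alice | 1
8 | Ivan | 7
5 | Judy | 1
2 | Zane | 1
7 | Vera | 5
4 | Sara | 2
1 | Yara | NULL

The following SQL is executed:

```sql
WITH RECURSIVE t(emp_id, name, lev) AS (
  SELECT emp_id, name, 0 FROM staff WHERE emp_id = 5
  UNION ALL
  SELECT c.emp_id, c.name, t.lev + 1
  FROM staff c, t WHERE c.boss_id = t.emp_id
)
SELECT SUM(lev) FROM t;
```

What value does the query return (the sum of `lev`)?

4

Base: emp_id=5 (Judy) at lev 0.
Iteration 1: rows with boss_id in {5} -> Vera (id 7, lev 1), Nina (id 9, lev 1).
Iteration 2: rows with boss_id in {7,9} -> Ivan (id 8, lev 2).
Iteration 3: no rows with boss_id in {8}; recursion stops.
SUM(lev) = 0 + 1 + 1 + 2 = 4.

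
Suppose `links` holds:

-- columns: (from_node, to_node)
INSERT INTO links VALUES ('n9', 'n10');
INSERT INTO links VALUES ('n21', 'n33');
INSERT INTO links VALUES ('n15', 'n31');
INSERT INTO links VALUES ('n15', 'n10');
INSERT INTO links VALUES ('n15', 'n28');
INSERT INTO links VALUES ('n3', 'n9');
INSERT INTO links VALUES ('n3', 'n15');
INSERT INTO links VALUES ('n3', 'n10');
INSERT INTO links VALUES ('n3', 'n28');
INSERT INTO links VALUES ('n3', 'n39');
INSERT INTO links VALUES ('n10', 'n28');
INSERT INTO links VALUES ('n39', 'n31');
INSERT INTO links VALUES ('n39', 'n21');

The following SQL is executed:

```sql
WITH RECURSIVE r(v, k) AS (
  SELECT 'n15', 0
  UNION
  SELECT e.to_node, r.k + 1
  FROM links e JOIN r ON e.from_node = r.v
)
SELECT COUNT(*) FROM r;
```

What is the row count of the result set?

5

Base: (n15, k=0).
Iteration 1: edges from {n15} -> (n10, k=1), (n28, k=1), (n31, k=1).
Iteration 2: edges from {n10,n28,n31} -> (n28, k=2).
Iteration 3: no outgoing edges from {n28}; recursion stops.
Total rows emitted: 5.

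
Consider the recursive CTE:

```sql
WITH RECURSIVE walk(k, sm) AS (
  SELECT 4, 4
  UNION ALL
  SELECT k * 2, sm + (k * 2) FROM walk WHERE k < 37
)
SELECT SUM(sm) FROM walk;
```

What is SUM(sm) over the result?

228

Base: k=4, sm=4.
Iteration 1: 4 < 37 holds -> k = 4 * 2 = 8, sm = 4 + 8 = 12.
Iteration 2: 8 < 37 holds -> k = 8 * 2 = 16, sm = 12 + 16 = 28.
Iteration 3: 16 < 37 holds -> k = 16 * 2 = 32, sm = 28 + 32 = 60.
Iteration 4: 32 < 37 holds -> k = 32 * 2 = 64, sm = 60 + 64 = 124.
Iteration 5: 64 < 37 fails; recursion stops.
SUM(sm) = 4 + 12 + 28 + 60 + 124 = 228.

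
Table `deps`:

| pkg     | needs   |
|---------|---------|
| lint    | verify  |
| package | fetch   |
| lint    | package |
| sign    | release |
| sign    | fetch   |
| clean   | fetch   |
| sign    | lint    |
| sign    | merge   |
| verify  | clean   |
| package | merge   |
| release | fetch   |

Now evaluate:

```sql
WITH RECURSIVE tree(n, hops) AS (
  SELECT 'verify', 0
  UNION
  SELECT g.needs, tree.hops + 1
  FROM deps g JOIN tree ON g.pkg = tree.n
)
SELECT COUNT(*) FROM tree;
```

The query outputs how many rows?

3

Base: (verify, hops=0).
Iteration 1: edges from {verify} -> (clean, hops=1).
Iteration 2: edges from {clean} -> (fetch, hops=2).
Iteration 3: no outgoing edges from {fetch}; recursion stops.
Total rows emitted: 3.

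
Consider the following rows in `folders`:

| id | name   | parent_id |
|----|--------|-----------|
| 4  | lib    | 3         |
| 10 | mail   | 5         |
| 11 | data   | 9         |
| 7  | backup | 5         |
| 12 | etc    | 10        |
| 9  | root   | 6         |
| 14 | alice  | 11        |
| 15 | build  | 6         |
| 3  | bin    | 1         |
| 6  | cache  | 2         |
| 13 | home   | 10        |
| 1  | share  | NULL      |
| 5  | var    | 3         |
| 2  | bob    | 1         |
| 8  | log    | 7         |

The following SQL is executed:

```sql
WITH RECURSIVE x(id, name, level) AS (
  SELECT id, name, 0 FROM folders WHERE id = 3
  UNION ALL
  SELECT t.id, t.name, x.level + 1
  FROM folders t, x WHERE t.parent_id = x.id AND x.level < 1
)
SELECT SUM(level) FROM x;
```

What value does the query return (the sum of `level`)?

2

Base: id=3 (bin) at level 0.
Iteration 1: rows with parent_id in {3} -> lib (id 4, level 1), var (id 5, level 1).
Iteration 2: level < 1 fails for all current rows; recursion stops.
SUM(level) = 0 + 1 + 1 = 2.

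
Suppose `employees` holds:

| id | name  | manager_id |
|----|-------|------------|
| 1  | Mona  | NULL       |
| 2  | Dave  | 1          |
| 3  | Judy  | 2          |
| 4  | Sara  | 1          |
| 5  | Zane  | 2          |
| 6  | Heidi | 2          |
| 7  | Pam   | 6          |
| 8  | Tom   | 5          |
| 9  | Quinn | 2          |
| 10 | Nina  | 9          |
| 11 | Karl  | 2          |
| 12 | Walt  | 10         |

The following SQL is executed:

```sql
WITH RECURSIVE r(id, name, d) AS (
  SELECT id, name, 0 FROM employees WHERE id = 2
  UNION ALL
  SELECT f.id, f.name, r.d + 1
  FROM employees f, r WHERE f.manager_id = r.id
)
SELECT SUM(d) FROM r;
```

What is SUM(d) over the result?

14

Base: id=2 (Dave) at d 0.
Iteration 1: rows with manager_id in {2} -> Judy (id 3, d 1), Zane (id 5, d 1), Heidi (id 6, d 1), Quinn (id 9, d 1), Karl (id 11, d 1).
Iteration 2: rows with manager_id in {3,5,6,9,11} -> Pam (id 7, d 2), Tom (id 8, d 2), Nina (id 10, d 2).
Iteration 3: rows with manager_id in {7,8,10} -> Walt (id 12, d 3).
Iteration 4: no rows with manager_id in {12}; recursion stops.
SUM(d) = 0 + 1 + 1 + 1 + 1 + 1 + 2 + 2 + 2 + 3 = 14.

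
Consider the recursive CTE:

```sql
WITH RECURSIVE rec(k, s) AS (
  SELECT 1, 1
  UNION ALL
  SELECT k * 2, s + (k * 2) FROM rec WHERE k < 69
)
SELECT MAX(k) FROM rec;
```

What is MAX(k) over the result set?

Base: k=1, s=1.
Iteration 1: 1 < 69 holds -> k = 1 * 2 = 2, s = 1 + 2 = 3.
Iteration 2: 2 < 69 holds -> k = 2 * 2 = 4, s = 3 + 4 = 7.
Iteration 3: 4 < 69 holds -> k = 4 * 2 = 8, s = 7 + 8 = 15.
Iteration 4: 8 < 69 holds -> k = 8 * 2 = 16, s = 15 + 16 = 31.
Iteration 5: 16 < 69 holds -> k = 16 * 2 = 32, s = 31 + 32 = 63.
Iteration 6: 32 < 69 holds -> k = 32 * 2 = 64, s = 63 + 64 = 127.
Iteration 7: 64 < 69 holds -> k = 64 * 2 = 128, s = 127 + 128 = 255.
Iteration 8: 128 < 69 fails; recursion stops.
k values: 1, 2, 4, 8, 16, 32, 64, 128; the maximum is 128.

128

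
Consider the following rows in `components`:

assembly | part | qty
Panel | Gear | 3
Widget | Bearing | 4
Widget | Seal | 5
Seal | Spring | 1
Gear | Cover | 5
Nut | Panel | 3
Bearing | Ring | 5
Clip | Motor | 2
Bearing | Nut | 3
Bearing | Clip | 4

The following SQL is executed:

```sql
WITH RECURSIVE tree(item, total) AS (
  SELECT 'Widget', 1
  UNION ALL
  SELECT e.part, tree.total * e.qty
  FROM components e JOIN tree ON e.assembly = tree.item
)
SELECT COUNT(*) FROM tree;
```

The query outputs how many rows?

Base: (Widget, total=1).
Iteration 1: components of {Widget} -> Bearing = 1*4 = 4, Seal = 1*5 = 5.
Iteration 2: components of {Bearing,Seal} -> Clip = 4*4 = 16, Nut = 4*3 = 12, Ring = 4*5 = 20, Spring = 5*1 = 5.
Iteration 3: components of {Clip,Nut,Ring,Spring} -> Motor = 16*2 = 32, Panel = 12*3 = 36.
Iteration 4: components of {Motor,Panel} -> Gear = 36*3 = 108.
Iteration 5: components of {Gear} -> Cover = 108*5 = 540.
Iteration 6: no further components; recursion stops.
Total rows emitted: 11.

11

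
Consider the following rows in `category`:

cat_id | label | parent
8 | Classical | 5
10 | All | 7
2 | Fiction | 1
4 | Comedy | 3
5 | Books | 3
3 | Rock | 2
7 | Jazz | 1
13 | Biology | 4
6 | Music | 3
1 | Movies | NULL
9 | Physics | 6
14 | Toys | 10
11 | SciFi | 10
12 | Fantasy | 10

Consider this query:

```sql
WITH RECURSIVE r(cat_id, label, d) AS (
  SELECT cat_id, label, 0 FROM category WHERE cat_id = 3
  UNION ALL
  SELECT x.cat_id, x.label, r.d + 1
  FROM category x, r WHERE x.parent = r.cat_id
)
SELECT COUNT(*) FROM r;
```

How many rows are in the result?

Base: cat_id=3 (Rock) at d 0.
Iteration 1: rows with parent in {3} -> Comedy (id 4, d 1), Books (id 5, d 1), Music (id 6, d 1).
Iteration 2: rows with parent in {4,5,6} -> Classical (id 8, d 2), Physics (id 9, d 2), Biology (id 13, d 2).
Iteration 3: no rows with parent in {8,9,13}; recursion stops.
Total rows emitted: 7.

7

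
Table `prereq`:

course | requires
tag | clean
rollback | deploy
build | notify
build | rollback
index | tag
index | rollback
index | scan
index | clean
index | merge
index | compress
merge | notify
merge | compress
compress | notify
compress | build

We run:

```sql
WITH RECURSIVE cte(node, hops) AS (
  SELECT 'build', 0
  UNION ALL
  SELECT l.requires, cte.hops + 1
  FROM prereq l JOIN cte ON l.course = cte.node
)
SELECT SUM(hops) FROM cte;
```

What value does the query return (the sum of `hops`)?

Base: (build, hops=0).
Iteration 1: edges from {build} -> (notify, hops=1), (rollback, hops=1).
Iteration 2: edges from {notify,rollback} -> (deploy, hops=2).
Iteration 3: no outgoing edges from {deploy}; recursion stops.
SUM(hops) = 0 + 1 + 1 + 2 = 4.

4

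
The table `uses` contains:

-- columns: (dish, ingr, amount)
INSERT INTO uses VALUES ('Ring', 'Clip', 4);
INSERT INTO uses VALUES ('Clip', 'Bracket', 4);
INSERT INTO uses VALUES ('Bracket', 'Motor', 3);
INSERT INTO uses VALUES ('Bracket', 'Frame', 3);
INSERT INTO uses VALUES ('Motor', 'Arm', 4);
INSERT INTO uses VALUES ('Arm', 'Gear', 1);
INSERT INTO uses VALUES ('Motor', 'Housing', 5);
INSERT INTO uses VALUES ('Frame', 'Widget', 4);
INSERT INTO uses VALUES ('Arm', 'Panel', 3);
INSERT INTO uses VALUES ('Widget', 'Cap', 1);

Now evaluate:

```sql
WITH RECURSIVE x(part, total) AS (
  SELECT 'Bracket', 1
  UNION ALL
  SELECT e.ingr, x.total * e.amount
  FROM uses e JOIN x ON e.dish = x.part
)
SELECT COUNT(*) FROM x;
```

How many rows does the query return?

Base: (Bracket, total=1).
Iteration 1: components of {Bracket} -> Frame = 1*3 = 3, Motor = 1*3 = 3.
Iteration 2: components of {Frame,Motor} -> Arm = 3*4 = 12, Housing = 3*5 = 15, Widget = 3*4 = 12.
Iteration 3: components of {Arm,Housing,Widget} -> Cap = 12*1 = 12, Gear = 12*1 = 12, Panel = 12*3 = 36.
Iteration 4: no further components; recursion stops.
Total rows emitted: 9.

9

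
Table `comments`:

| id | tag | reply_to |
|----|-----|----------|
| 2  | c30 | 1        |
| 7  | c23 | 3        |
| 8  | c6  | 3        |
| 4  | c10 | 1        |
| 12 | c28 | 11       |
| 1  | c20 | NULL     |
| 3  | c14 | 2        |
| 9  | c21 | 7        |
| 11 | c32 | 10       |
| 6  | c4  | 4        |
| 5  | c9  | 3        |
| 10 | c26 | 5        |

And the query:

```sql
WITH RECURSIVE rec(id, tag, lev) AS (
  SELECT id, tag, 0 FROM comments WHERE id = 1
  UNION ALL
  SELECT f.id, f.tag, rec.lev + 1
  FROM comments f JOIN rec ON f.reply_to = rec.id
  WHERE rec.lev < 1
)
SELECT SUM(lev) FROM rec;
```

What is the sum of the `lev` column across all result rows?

2

Base: id=1 (c20) at lev 0.
Iteration 1: rows with reply_to in {1} -> c30 (id 2, lev 1), c10 (id 4, lev 1).
Iteration 2: lev < 1 fails for all current rows; recursion stops.
SUM(lev) = 0 + 1 + 1 = 2.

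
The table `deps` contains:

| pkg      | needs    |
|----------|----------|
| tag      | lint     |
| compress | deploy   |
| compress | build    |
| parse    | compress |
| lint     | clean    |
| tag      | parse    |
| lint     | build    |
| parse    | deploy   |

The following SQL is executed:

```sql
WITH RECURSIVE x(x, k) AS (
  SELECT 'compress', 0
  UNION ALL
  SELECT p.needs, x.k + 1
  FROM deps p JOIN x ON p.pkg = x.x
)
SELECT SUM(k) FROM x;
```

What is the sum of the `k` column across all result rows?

Base: (compress, k=0).
Iteration 1: edges from {compress} -> (build, k=1), (deploy, k=1).
Iteration 2: no outgoing edges from {build,deploy}; recursion stops.
SUM(k) = 0 + 1 + 1 = 2.

2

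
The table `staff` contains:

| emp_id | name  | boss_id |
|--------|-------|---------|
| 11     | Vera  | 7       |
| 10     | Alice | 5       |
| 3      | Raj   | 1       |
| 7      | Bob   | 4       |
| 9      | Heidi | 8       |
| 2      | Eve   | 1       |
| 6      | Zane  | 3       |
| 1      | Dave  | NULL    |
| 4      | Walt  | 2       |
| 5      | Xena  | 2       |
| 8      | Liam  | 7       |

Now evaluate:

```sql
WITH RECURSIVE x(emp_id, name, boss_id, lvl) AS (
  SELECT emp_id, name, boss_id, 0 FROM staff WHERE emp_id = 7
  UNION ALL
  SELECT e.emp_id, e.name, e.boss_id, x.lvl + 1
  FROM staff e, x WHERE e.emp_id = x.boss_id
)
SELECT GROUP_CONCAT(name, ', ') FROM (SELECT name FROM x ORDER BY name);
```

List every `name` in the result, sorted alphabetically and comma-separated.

Bob, Dave, Eve, Walt

Base: emp_id=7 (Bob), boss_id=4, lvl 0.
Iteration 1: join on emp_id=4 -> Walt (id 4, boss_id=2, lvl 1).
Iteration 2: join on emp_id=2 -> Eve (id 2, boss_id=1, lvl 2).
Iteration 3: join on emp_id=1 -> Dave (id 1, boss_id=NULL, lvl 3).
Iteration 4: boss_id is NULL; no match; recursion stops.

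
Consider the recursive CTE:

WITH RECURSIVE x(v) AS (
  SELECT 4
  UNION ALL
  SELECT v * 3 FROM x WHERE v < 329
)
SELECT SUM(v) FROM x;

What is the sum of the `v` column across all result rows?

1456

Base: v=4.
Iteration 1: 4 < 329 holds -> v = 4 * 3 = 12.
Iteration 2: 12 < 329 holds -> v = 12 * 3 = 36.
Iteration 3: 36 < 329 holds -> v = 36 * 3 = 108.
Iteration 4: 108 < 329 holds -> v = 108 * 3 = 324.
Iteration 5: 324 < 329 holds -> v = 324 * 3 = 972.
Iteration 6: 972 < 329 fails; recursion stops.
SUM(v) = 4 + 12 + 36 + 108 + 324 + 972 = 1456.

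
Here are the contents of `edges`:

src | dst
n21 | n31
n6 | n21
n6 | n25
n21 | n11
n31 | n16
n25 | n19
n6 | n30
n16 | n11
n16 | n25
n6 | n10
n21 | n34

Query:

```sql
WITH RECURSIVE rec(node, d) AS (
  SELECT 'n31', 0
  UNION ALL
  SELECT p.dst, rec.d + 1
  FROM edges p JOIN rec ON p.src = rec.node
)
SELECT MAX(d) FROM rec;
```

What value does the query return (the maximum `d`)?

3

Base: (n31, d=0).
Iteration 1: edges from {n31} -> (n16, d=1).
Iteration 2: edges from {n16} -> (n11, d=2), (n25, d=2).
Iteration 3: edges from {n11,n25} -> (n19, d=3).
Iteration 4: no outgoing edges from {n19}; recursion stops.
d values: 0, 1, 2, 2, 3; the maximum is 3.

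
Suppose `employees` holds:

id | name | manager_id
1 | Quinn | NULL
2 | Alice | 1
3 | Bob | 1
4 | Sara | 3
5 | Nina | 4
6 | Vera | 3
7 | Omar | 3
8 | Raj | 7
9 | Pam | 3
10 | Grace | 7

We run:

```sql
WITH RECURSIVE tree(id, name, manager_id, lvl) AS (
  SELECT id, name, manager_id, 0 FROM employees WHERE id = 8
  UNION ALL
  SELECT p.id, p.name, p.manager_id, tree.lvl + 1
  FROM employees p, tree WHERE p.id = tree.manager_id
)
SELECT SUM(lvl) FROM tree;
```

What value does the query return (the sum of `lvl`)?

Base: id=8 (Raj), manager_id=7, lvl 0.
Iteration 1: join on id=7 -> Omar (id 7, manager_id=3, lvl 1).
Iteration 2: join on id=3 -> Bob (id 3, manager_id=1, lvl 2).
Iteration 3: join on id=1 -> Quinn (id 1, manager_id=NULL, lvl 3).
Iteration 4: manager_id is NULL; no match; recursion stops.
SUM(lvl) = 0 + 1 + 2 + 3 = 6.

6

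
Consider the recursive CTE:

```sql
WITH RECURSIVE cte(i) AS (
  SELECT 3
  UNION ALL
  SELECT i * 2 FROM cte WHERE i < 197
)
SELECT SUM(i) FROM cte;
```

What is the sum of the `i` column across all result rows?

Base: i=3.
Iteration 1: 3 < 197 holds -> i = 3 * 2 = 6.
Iteration 2: 6 < 197 holds -> i = 6 * 2 = 12.
Iteration 3: 12 < 197 holds -> i = 12 * 2 = 24.
Iteration 4: 24 < 197 holds -> i = 24 * 2 = 48.
Iteration 5: 48 < 197 holds -> i = 48 * 2 = 96.
Iteration 6: 96 < 197 holds -> i = 96 * 2 = 192.
Iteration 7: 192 < 197 holds -> i = 192 * 2 = 384.
Iteration 8: 384 < 197 fails; recursion stops.
SUM(i) = 3 + 6 + 12 + 24 + 48 + 96 + 192 + 384 = 765.

765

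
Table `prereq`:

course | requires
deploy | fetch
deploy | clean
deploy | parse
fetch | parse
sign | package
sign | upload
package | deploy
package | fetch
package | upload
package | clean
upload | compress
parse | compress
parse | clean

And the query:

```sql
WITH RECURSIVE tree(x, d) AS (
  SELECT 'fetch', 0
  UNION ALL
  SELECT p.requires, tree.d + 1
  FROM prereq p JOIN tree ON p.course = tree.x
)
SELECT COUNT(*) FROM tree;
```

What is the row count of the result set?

4

Base: (fetch, d=0).
Iteration 1: edges from {fetch} -> (parse, d=1).
Iteration 2: edges from {parse} -> (clean, d=2), (compress, d=2).
Iteration 3: no outgoing edges from {clean,compress}; recursion stops.
Total rows emitted: 4.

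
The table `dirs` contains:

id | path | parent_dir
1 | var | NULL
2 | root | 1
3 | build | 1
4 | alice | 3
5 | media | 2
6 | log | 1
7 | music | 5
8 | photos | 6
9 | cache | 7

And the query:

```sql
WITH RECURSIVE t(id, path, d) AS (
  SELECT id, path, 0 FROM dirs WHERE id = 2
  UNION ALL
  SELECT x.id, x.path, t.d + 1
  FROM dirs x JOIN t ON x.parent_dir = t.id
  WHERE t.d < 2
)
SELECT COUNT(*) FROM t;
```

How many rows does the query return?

3

Base: id=2 (root) at d 0.
Iteration 1: rows with parent_dir in {2} -> media (id 5, d 1).
Iteration 2: rows with parent_dir in {5} -> music (id 7, d 2).
Iteration 3: d < 2 fails for all current rows; recursion stops.
Total rows emitted: 3.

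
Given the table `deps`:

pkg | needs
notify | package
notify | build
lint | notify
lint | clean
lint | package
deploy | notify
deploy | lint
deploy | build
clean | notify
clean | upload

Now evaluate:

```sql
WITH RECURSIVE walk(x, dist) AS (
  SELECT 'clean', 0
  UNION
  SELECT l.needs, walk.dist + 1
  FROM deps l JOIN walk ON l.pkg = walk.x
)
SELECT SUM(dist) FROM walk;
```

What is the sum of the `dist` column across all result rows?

6

Base: (clean, dist=0).
Iteration 1: edges from {clean} -> (notify, dist=1), (upload, dist=1).
Iteration 2: edges from {notify,upload} -> (build, dist=2), (package, dist=2).
Iteration 3: no outgoing edges from {build,package}; recursion stops.
SUM(dist) = 0 + 1 + 1 + 2 + 2 = 6.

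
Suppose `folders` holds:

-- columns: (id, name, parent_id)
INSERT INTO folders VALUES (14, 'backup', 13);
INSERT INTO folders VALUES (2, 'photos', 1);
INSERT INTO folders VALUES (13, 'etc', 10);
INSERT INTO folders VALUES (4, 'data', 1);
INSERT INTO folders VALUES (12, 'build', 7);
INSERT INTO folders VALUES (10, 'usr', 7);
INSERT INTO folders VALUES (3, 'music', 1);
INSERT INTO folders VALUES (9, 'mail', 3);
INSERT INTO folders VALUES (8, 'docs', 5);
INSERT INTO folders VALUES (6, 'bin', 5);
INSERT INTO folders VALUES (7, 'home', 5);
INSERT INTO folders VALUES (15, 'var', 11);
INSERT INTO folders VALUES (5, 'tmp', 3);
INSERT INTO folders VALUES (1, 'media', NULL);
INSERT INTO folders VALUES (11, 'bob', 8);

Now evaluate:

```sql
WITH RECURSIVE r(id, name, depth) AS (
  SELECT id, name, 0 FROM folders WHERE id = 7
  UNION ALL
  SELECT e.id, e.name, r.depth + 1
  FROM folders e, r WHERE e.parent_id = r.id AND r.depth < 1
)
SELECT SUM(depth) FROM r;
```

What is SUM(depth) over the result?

2

Base: id=7 (home) at depth 0.
Iteration 1: rows with parent_id in {7} -> usr (id 10, depth 1), build (id 12, depth 1).
Iteration 2: depth < 1 fails for all current rows; recursion stops.
SUM(depth) = 0 + 1 + 1 = 2.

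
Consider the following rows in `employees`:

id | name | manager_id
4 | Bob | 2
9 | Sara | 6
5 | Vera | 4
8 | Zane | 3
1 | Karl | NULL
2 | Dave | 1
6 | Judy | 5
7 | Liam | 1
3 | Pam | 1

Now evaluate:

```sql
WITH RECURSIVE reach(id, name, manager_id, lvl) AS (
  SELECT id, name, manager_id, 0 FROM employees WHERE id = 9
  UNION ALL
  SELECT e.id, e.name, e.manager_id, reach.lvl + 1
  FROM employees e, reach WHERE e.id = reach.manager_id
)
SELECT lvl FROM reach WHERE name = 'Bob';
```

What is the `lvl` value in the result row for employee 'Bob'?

Base: id=9 (Sara), manager_id=6, lvl 0.
Iteration 1: join on id=6 -> Judy (id 6, manager_id=5, lvl 1).
Iteration 2: join on id=5 -> Vera (id 5, manager_id=4, lvl 2).
Iteration 3: join on id=4 -> Bob (id 4, manager_id=2, lvl 3).
Iteration 4: join on id=2 -> Dave (id 2, manager_id=1, lvl 4).
Iteration 5: join on id=1 -> Karl (id 1, manager_id=NULL, lvl 5).
Iteration 6: manager_id is NULL; no match; recursion stops.

3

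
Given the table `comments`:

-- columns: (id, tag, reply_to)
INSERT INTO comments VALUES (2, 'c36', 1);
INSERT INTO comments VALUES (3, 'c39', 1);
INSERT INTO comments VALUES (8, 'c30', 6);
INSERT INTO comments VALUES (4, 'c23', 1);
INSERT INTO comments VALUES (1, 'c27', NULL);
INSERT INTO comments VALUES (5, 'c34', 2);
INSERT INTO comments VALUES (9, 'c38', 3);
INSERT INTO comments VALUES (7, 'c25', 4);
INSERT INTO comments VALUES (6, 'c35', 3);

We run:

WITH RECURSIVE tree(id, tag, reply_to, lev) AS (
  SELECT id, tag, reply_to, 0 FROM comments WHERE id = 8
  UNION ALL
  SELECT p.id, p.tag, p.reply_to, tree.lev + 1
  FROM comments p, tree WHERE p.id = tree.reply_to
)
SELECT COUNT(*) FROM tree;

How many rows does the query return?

4

Base: id=8 (c30), reply_to=6, lev 0.
Iteration 1: join on id=6 -> c35 (id 6, reply_to=3, lev 1).
Iteration 2: join on id=3 -> c39 (id 3, reply_to=1, lev 2).
Iteration 3: join on id=1 -> c27 (id 1, reply_to=NULL, lev 3).
Iteration 4: reply_to is NULL; no match; recursion stops.
Total rows emitted: 4.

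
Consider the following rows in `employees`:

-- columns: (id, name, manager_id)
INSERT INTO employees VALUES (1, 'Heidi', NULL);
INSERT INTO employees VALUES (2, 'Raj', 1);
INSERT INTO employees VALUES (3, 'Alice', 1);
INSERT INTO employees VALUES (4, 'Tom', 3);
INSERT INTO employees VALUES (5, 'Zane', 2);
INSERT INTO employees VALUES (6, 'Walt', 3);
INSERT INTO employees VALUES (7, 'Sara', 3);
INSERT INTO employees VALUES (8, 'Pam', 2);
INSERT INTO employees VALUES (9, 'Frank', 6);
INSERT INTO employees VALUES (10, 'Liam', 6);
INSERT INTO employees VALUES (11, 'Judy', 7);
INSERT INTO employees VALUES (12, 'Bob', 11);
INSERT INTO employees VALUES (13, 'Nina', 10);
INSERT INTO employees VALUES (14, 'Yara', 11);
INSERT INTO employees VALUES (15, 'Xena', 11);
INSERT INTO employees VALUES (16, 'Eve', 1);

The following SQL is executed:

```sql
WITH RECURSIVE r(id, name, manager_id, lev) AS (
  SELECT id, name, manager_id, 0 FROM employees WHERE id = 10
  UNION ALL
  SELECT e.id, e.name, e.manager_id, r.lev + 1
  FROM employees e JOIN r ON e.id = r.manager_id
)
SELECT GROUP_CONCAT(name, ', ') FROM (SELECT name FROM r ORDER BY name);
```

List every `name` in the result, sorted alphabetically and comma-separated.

Base: id=10 (Liam), manager_id=6, lev 0.
Iteration 1: join on id=6 -> Walt (id 6, manager_id=3, lev 1).
Iteration 2: join on id=3 -> Alice (id 3, manager_id=1, lev 2).
Iteration 3: join on id=1 -> Heidi (id 1, manager_id=NULL, lev 3).
Iteration 4: manager_id is NULL; no match; recursion stops.

Alice, Heidi, Liam, Walt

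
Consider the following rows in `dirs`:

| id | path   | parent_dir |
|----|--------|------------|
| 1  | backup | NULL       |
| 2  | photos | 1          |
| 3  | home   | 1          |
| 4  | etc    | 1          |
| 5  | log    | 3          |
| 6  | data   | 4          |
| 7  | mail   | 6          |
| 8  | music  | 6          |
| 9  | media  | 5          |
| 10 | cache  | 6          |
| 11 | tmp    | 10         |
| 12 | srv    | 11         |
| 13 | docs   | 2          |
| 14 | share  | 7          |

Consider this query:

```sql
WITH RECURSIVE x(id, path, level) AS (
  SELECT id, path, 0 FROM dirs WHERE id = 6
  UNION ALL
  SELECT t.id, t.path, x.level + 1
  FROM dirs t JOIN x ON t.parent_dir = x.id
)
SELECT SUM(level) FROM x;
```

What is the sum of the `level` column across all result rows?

10

Base: id=6 (data) at level 0.
Iteration 1: rows with parent_dir in {6} -> mail (id 7, level 1), music (id 8, level 1), cache (id 10, level 1).
Iteration 2: rows with parent_dir in {7,8,10} -> tmp (id 11, level 2), share (id 14, level 2).
Iteration 3: rows with parent_dir in {11,14} -> srv (id 12, level 3).
Iteration 4: no rows with parent_dir in {12}; recursion stops.
SUM(level) = 0 + 1 + 1 + 1 + 2 + 2 + 3 = 10.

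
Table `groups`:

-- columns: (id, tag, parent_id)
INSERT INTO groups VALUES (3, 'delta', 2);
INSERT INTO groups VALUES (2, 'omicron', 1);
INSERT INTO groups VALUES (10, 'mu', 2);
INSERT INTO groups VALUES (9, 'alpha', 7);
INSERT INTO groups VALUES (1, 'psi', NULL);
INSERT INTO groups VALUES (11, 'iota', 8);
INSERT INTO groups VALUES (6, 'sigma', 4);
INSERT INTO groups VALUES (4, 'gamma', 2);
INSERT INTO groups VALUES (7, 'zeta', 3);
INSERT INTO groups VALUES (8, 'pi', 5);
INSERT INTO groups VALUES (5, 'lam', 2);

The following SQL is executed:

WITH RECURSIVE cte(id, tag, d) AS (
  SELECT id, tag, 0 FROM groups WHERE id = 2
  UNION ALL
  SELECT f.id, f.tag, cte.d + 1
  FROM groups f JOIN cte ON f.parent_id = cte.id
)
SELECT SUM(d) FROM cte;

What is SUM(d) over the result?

Base: id=2 (omicron) at d 0.
Iteration 1: rows with parent_id in {2} -> delta (id 3, d 1), gamma (id 4, d 1), lam (id 5, d 1), mu (id 10, d 1).
Iteration 2: rows with parent_id in {3,4,5,10} -> sigma (id 6, d 2), zeta (id 7, d 2), pi (id 8, d 2).
Iteration 3: rows with parent_id in {6,7,8} -> alpha (id 9, d 3), iota (id 11, d 3).
Iteration 4: no rows with parent_id in {9,11}; recursion stops.
SUM(d) = 0 + 1 + 1 + 1 + 1 + 2 + 2 + 2 + 3 + 3 = 16.

16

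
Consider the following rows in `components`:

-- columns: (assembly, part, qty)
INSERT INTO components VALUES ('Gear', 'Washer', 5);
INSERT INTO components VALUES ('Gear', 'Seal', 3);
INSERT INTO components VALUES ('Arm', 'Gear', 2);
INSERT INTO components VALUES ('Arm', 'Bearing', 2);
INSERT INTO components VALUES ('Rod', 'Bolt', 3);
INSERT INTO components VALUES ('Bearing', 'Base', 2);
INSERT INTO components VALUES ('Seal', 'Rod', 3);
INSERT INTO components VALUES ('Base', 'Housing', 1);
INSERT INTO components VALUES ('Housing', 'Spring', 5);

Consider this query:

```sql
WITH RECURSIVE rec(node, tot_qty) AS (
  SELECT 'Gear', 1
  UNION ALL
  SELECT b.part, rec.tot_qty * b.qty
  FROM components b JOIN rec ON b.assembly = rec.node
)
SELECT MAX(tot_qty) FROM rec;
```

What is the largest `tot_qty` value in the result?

27

Base: (Gear, tot_qty=1).
Iteration 1: components of {Gear} -> Seal = 1*3 = 3, Washer = 1*5 = 5.
Iteration 2: components of {Seal,Washer} -> Rod = 3*3 = 9.
Iteration 3: components of {Rod} -> Bolt = 9*3 = 27.
Iteration 4: no further components; recursion stops.
tot_qty values: 1, 3, 5, 9, 27; the maximum is 27.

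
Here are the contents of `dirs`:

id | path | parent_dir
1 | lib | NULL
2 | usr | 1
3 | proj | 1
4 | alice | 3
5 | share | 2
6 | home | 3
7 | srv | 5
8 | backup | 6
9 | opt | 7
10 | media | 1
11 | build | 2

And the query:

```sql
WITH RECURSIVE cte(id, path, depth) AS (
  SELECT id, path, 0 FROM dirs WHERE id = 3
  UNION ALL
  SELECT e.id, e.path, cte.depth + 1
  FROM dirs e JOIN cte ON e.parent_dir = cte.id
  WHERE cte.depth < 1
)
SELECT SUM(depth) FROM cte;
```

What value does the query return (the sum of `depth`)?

2

Base: id=3 (proj) at depth 0.
Iteration 1: rows with parent_dir in {3} -> alice (id 4, depth 1), home (id 6, depth 1).
Iteration 2: depth < 1 fails for all current rows; recursion stops.
SUM(depth) = 0 + 1 + 1 = 2.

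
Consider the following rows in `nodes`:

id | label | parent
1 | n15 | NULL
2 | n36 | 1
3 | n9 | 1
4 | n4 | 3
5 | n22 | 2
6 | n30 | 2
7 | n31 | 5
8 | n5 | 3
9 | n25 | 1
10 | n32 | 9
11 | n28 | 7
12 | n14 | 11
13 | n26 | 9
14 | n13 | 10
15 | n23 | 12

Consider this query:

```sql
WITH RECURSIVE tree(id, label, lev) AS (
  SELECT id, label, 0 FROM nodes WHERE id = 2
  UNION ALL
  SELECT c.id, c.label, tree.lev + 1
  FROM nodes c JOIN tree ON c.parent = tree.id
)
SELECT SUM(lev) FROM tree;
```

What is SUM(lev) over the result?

Base: id=2 (n36) at lev 0.
Iteration 1: rows with parent in {2} -> n22 (id 5, lev 1), n30 (id 6, lev 1).
Iteration 2: rows with parent in {5,6} -> n31 (id 7, lev 2).
Iteration 3: rows with parent in {7} -> n28 (id 11, lev 3).
Iteration 4: rows with parent in {11} -> n14 (id 12, lev 4).
Iteration 5: rows with parent in {12} -> n23 (id 15, lev 5).
Iteration 6: no rows with parent in {15}; recursion stops.
SUM(lev) = 0 + 1 + 1 + 2 + 3 + 4 + 5 = 16.

16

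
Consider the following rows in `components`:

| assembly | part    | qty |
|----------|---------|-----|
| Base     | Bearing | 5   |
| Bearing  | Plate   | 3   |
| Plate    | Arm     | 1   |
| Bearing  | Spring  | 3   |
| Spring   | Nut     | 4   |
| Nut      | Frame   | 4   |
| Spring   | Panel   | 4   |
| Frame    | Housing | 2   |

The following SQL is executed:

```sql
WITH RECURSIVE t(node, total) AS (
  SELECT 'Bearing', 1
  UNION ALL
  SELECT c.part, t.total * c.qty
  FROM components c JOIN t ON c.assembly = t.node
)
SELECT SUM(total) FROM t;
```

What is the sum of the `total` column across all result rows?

Base: (Bearing, total=1).
Iteration 1: components of {Bearing} -> Plate = 1*3 = 3, Spring = 1*3 = 3.
Iteration 2: components of {Plate,Spring} -> Arm = 3*1 = 3, Nut = 3*4 = 12, Panel = 3*4 = 12.
Iteration 3: components of {Arm,Nut,Panel} -> Frame = 12*4 = 48.
Iteration 4: components of {Frame} -> Housing = 48*2 = 96.
Iteration 5: no further components; recursion stops.
SUM(total) = 1 + 3 + 3 + 3 + 12 + 12 + 48 + 96 = 178.

178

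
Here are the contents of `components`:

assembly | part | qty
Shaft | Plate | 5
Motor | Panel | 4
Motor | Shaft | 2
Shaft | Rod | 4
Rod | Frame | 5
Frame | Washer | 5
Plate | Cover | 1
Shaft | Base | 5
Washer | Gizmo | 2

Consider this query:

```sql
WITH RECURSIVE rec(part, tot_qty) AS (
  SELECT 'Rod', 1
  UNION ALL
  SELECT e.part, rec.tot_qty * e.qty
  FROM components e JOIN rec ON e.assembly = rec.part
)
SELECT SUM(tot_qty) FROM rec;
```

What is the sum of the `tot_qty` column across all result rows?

81

Base: (Rod, tot_qty=1).
Iteration 1: components of {Rod} -> Frame = 1*5 = 5.
Iteration 2: components of {Frame} -> Washer = 5*5 = 25.
Iteration 3: components of {Washer} -> Gizmo = 25*2 = 50.
Iteration 4: no further components; recursion stops.
SUM(tot_qty) = 1 + 5 + 25 + 50 = 81.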